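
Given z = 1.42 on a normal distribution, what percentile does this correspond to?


CDF(z) = 0.5 * (1 + erf(z/sqrt(2)))
erf(1.0041) = 0.8444
CDF = 0.9222
Percentile rank = 0.9222 * 100 = 92.22

92.22


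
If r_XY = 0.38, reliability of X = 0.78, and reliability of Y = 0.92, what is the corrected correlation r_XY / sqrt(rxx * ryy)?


r_corrected = rxy / sqrt(rxx * ryy)
= 0.38 / sqrt(0.78 * 0.92)
= 0.38 / sqrt(0.7176)
= 0.38 / 0.847113
r_corrected = 0.4486

0.4486


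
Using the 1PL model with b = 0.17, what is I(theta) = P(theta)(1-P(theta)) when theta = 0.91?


P = 1/(1+exp(-(0.91-0.17))) = 0.677
I = P*(1-P) = 0.677 * 0.323
I = 0.2187

0.2187


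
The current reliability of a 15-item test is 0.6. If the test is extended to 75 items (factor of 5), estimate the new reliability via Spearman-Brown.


r_new = (n * rxx) / (1 + (n-1) * rxx)
r_new = (5 * 0.6) / (1 + 4 * 0.6)
r_new = 3.0 / 3.4
r_new = 0.8824

0.8824


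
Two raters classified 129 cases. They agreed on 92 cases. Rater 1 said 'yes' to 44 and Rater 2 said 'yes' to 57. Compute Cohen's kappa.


P_o = 92/129 = 0.713178
P_e = (44*57 + 85*72) / 16641 = 0.518478
kappa = (P_o - P_e) / (1 - P_e)
kappa = (0.713178 - 0.518478) / (1 - 0.518478)
kappa = 0.4043

0.4043


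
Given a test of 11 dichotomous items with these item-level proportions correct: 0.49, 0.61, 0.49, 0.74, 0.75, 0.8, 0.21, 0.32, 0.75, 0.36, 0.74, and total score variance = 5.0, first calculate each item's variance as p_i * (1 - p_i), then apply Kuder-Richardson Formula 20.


For each item, compute p_i * q_i:
  Item 1: 0.49 * 0.51 = 0.2499
  Item 2: 0.61 * 0.39 = 0.2379
  Item 3: 0.49 * 0.51 = 0.2499
  Item 4: 0.74 * 0.26 = 0.1924
  Item 5: 0.75 * 0.25 = 0.1875
  Item 6: 0.8 * 0.2 = 0.16
  Item 7: 0.21 * 0.79 = 0.1659
  Item 8: 0.32 * 0.68 = 0.2176
  Item 9: 0.75 * 0.25 = 0.1875
  Item 10: 0.36 * 0.64 = 0.2304
  Item 11: 0.74 * 0.26 = 0.1924
Sum(p_i * q_i) = 0.2499 + 0.2379 + 0.2499 + 0.1924 + 0.1875 + 0.16 + 0.1659 + 0.2176 + 0.1875 + 0.2304 + 0.1924 = 2.2714
KR-20 = (k/(k-1)) * (1 - Sum(p_i*q_i) / Var_total)
= (11/10) * (1 - 2.2714/5.0)
= 1.1 * 0.5457
KR-20 = 0.6003

0.6003


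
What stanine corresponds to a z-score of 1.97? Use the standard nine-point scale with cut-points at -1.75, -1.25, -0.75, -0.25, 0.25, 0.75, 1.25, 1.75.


Stanine boundaries: [-1.75, -1.25, -0.75, -0.25, 0.25, 0.75, 1.25, 1.75]
z = 1.97
Check each boundary:
  z >= -1.75 -> could be stanine 2
  z >= -1.25 -> could be stanine 3
  z >= -0.75 -> could be stanine 4
  z >= -0.25 -> could be stanine 5
  z >= 0.25 -> could be stanine 6
  z >= 0.75 -> could be stanine 7
  z >= 1.25 -> could be stanine 8
  z >= 1.75 -> could be stanine 9
Highest qualifying boundary gives stanine = 9

9


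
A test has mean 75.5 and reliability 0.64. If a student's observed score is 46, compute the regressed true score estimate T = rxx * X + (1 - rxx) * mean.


T_est = rxx * X + (1 - rxx) * mean
T_est = 0.64 * 46 + 0.36 * 75.5
T_est = 29.44 + 27.18
T_est = 56.62

56.62


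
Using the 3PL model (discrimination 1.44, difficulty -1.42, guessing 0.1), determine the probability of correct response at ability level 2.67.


logit = 1.44*(2.67 - -1.42) = 5.8896
P* = 1/(1 + exp(-5.8896)) = 0.9972
P = 0.1 + (1 - 0.1) * 0.9972
P = 0.9975

0.9975


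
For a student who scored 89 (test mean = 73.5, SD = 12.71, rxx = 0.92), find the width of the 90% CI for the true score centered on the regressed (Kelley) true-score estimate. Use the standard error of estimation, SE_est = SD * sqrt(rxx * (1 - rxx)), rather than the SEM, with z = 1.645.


True score estimate = 0.92*89 + 0.08*73.5 = 87.76
SE_est = SD * sqrt(rxx * (1 - rxx)) = 12.71 * sqrt(0.92 * 0.08) = 12.71 * sqrt(0.0736) = 3.448137
CI = T_est +/- z * SE_est, so width = 2 * z * SE_est = 2 * 1.645 * 3.448137
Width = 11.3444

11.3444


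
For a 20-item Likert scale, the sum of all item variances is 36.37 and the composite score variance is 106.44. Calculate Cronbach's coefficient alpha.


alpha = (k/(k-1)) * (1 - sum(si^2)/s_total^2)
= (20/19) * (1 - 36.37/106.44)
alpha = 0.693

0.693


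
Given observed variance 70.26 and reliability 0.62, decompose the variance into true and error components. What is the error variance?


var_true = rxx * var_obs = 0.62 * 70.26 = 43.5612
var_error = var_obs - var_true
var_error = 70.26 - 43.5612
var_error = 26.6988

26.6988


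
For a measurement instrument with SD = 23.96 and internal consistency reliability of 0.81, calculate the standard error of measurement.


SEM = SD * sqrt(1 - rxx)
SEM = 23.96 * sqrt(1 - 0.81)
SEM = 23.96 * sqrt(0.19) = 23.96 * 0.43589
SEM = 10.4439

10.4439


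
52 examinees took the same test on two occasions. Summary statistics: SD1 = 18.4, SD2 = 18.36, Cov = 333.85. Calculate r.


r = cov(X,Y) / (SD_X * SD_Y)
r = 333.85 / (18.4 * 18.36)
r = 333.85 / 337.824
r = 0.9882

0.9882


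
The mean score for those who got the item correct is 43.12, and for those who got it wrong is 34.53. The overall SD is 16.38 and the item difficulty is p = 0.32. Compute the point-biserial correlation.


q = 1 - p = 0.68
rpb = ((M1 - M0) / SD) * sqrt(p * q)
rpb = ((43.12 - 34.53) / 16.38) * sqrt(0.32 * 0.68)
rpb = 0.2446

0.2446


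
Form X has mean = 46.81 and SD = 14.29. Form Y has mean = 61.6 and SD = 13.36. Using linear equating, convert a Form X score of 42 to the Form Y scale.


slope = SD_Y / SD_X = 13.36 / 14.29 ~ 0.9349
intercept = mean_Y - slope * mean_X = 61.6 - (13.36 / 14.29) * 46.81 ~ 17.8364
Y = slope * X + intercept. To avoid rounding drift from the rounded slope/intercept, evaluate the equivalent form Y = mean_Y + SD_Y * (X - mean_X) / SD_X at full precision:
Y = 61.6 + 13.36 * (42 - 46.81) / 14.29
Y = 61.6 - 13.36 * 4.81 / 14.29
Y = 61.6 - 64.2616 / 14.29
Y = 61.6 - 4.497
Y = 57.103

57.103


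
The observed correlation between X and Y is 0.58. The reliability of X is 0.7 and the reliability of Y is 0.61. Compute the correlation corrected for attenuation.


r_corrected = rxy / sqrt(rxx * ryy)
= 0.58 / sqrt(0.7 * 0.61)
= 0.58 / sqrt(0.427)
= 0.58 / 0.653452
r_corrected = 0.8876

0.8876


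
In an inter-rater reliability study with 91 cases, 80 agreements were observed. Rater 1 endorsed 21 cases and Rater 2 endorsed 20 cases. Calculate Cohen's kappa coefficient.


P_o = 80/91 = 0.879121
P_e = (21*20 + 70*71) / 8281 = 0.650888
kappa = (P_o - P_e) / (1 - P_e)
kappa = (0.879121 - 0.650888) / (1 - 0.650888)
kappa = 0.6538

0.6538


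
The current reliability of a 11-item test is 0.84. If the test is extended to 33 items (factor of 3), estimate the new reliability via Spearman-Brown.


r_new = (n * rxx) / (1 + (n-1) * rxx)
r_new = (3 * 0.84) / (1 + 2 * 0.84)
r_new = 2.52 / 2.68
r_new = 0.9403

0.9403


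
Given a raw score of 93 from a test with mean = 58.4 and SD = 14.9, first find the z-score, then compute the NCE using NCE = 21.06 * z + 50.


z = (X - mean) / SD = (93 - 58.4) / 14.9
z = 34.6 / 14.9
z = 2.3221
NCE = NCE = 21.06z + 50
Carry z at full precision (z = 34.6 / 14.9) into the conversion:
NCE = 21.06 * (34.6 / 14.9) + 50 = 728.676 / 14.9 + 50
NCE = 48.9044 + 50
NCE = 98.9044

98.9044


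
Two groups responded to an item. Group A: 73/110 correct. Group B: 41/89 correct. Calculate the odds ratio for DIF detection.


Odds_A = 73/37 = 1.973
Odds_B = 41/48 = 0.8542
OR = Odds_A / Odds_B = 1.973 / 0.8542
Exactly, OR = (73 * 48) / (37 * 41) = 3504 / 1517
OR = 2.3098

2.3098


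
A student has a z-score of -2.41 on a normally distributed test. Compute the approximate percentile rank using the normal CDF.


CDF(z) = 0.5 * (1 + erf(z/sqrt(2)))
erf(-1.7041) = -0.984
CDF = 0.008
Percentile rank = 0.008 * 100 = 0.8

0.8


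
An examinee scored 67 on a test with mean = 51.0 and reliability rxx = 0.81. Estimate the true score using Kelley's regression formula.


T_est = rxx * X + (1 - rxx) * mean
T_est = 0.81 * 67 + 0.19 * 51.0
T_est = 54.27 + 9.69
T_est = 63.96

63.96


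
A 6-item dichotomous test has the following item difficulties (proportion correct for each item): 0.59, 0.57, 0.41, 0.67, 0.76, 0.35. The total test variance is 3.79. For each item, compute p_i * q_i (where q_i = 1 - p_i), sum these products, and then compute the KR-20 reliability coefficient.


For each item, compute p_i * q_i:
  Item 1: 0.59 * 0.41 = 0.2419
  Item 2: 0.57 * 0.43 = 0.2451
  Item 3: 0.41 * 0.59 = 0.2419
  Item 4: 0.67 * 0.33 = 0.2211
  Item 5: 0.76 * 0.24 = 0.1824
  Item 6: 0.35 * 0.65 = 0.2275
Sum(p_i * q_i) = 0.2419 + 0.2451 + 0.2419 + 0.2211 + 0.1824 + 0.2275 = 1.3599
KR-20 = (k/(k-1)) * (1 - Sum(p_i*q_i) / Var_total)
= (6/5) * (1 - 1.3599/3.79)
= 1.2 * 0.6412
KR-20 = 0.7694

0.7694


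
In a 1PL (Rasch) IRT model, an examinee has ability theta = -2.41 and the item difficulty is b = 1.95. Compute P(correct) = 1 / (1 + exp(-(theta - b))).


theta - b = -2.41 - 1.95 = -4.36
exp(-(theta - b)) = exp(4.36) = 78.2571
P = 1 / (1 + 78.2571)
P = 0.0126

0.0126


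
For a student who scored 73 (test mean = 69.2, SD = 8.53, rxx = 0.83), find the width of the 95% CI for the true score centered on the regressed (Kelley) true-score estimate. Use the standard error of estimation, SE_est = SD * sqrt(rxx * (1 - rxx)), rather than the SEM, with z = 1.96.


True score estimate = 0.83*73 + 0.17*69.2 = 72.354
SE_est = SD * sqrt(rxx * (1 - rxx)) = 8.53 * sqrt(0.83 * 0.17) = 8.53 * sqrt(0.1411) = 3.204148
CI = T_est +/- z * SE_est, so width = 2 * z * SE_est = 2 * 1.96 * 3.204148
Width = 12.5603

12.5603


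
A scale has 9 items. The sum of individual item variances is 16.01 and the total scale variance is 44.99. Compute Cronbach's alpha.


alpha = (k/(k-1)) * (1 - sum(si^2)/s_total^2)
= (9/8) * (1 - 16.01/44.99)
alpha = 0.7247

0.7247


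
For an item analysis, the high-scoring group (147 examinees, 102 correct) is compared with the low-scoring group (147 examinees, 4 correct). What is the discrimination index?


p_upper = 102/147 = 0.6939
p_lower = 4/147 = 0.0272
D = 0.6939 - 0.0272 = 0.6667

0.6667


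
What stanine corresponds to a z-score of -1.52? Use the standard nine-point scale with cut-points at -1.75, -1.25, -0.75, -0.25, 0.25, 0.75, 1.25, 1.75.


Stanine boundaries: [-1.75, -1.25, -0.75, -0.25, 0.25, 0.75, 1.25, 1.75]
z = -1.52
Check each boundary:
  z >= -1.75 -> could be stanine 2
  z < -1.25
  z < -0.75
  z < -0.25
  z < 0.25
  z < 0.75
  z < 1.25
  z < 1.75
Highest qualifying boundary gives stanine = 2

2


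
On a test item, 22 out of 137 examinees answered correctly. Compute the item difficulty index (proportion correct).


Item difficulty p = number correct / total examinees
p = 22 / 137
p = 0.1606

0.1606


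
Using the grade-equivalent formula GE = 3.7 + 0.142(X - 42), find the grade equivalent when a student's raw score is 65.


raw - median = 65 - 42 = 23
slope * diff = 0.142 * 23 = 3.266
GE = 3.7 + 3.266
GE = 6.966

6.966


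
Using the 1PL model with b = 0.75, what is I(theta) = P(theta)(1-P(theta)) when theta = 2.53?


P = 1/(1+exp(-(2.53-0.75))) = 0.8557
I = P*(1-P) = 0.8557 * 0.1443
I = 0.1235

0.1235


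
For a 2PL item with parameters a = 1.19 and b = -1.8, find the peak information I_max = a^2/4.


For 2PL, max info at theta = b = -1.8
I_max = a^2 / 4 = 1.19^2 / 4
= 1.4161 / 4
I_max = 0.354

0.354


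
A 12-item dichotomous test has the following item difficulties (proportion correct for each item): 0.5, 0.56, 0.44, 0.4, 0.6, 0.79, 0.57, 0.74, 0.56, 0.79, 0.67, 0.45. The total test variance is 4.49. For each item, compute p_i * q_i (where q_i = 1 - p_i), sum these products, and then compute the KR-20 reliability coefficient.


For each item, compute p_i * q_i:
  Item 1: 0.5 * 0.5 = 0.25
  Item 2: 0.56 * 0.44 = 0.2464
  Item 3: 0.44 * 0.56 = 0.2464
  Item 4: 0.4 * 0.6 = 0.24
  Item 5: 0.6 * 0.4 = 0.24
  Item 6: 0.79 * 0.21 = 0.1659
  Item 7: 0.57 * 0.43 = 0.2451
  Item 8: 0.74 * 0.26 = 0.1924
  Item 9: 0.56 * 0.44 = 0.2464
  Item 10: 0.79 * 0.21 = 0.1659
  Item 11: 0.67 * 0.33 = 0.2211
  Item 12: 0.45 * 0.55 = 0.2475
Sum(p_i * q_i) = 0.25 + 0.2464 + 0.2464 + 0.24 + 0.24 + 0.1659 + 0.2451 + 0.1924 + 0.2464 + 0.1659 + 0.2211 + 0.2475 = 2.7071
KR-20 = (k/(k-1)) * (1 - Sum(p_i*q_i) / Var_total)
= (12/11) * (1 - 2.7071/4.49)
= 1.0909 * 0.3971
KR-20 = 0.4332

0.4332


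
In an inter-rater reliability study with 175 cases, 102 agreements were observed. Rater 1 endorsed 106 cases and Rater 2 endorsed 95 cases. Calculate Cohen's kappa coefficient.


P_o = 102/175 = 0.582857
P_e = (106*95 + 69*80) / 30625 = 0.509061
kappa = (P_o - P_e) / (1 - P_e)
kappa = (0.582857 - 0.509061) / (1 - 0.509061)
kappa = 0.1503

0.1503


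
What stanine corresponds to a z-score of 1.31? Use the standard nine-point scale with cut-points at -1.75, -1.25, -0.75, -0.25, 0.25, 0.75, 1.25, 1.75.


Stanine boundaries: [-1.75, -1.25, -0.75, -0.25, 0.25, 0.75, 1.25, 1.75]
z = 1.31
Check each boundary:
  z >= -1.75 -> could be stanine 2
  z >= -1.25 -> could be stanine 3
  z >= -0.75 -> could be stanine 4
  z >= -0.25 -> could be stanine 5
  z >= 0.25 -> could be stanine 6
  z >= 0.75 -> could be stanine 7
  z >= 1.25 -> could be stanine 8
  z < 1.75
Highest qualifying boundary gives stanine = 8

8


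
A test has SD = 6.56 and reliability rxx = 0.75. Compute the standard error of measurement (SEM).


SEM = SD * sqrt(1 - rxx)
SEM = 6.56 * sqrt(1 - 0.75)
SEM = 6.56 * sqrt(0.25) = 6.56 * 0.5
SEM = 3.28

3.28


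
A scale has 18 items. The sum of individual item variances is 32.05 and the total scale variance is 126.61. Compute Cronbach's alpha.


alpha = (k/(k-1)) * (1 - sum(si^2)/s_total^2)
= (18/17) * (1 - 32.05/126.61)
alpha = 0.7908

0.7908


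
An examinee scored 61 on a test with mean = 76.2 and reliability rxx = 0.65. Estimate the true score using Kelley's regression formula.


T_est = rxx * X + (1 - rxx) * mean
T_est = 0.65 * 61 + 0.35 * 76.2
T_est = 39.65 + 26.67
T_est = 66.32

66.32


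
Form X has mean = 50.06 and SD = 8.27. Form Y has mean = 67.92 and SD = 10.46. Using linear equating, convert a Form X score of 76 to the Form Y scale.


slope = SD_Y / SD_X = 10.46 / 8.27 ~ 1.2648
intercept = mean_Y - slope * mean_X = 67.92 - (10.46 / 8.27) * 50.06 ~ 4.6035
Y = slope * X + intercept. To avoid rounding drift from the rounded slope/intercept, evaluate the equivalent form Y = mean_Y + SD_Y * (X - mean_X) / SD_X at full precision:
Y = 67.92 + 10.46 * (76 - 50.06) / 8.27
Y = 67.92 + 10.46 * 25.94 / 8.27
Y = 67.92 + 271.3324 / 8.27
Y = 67.92 + 32.8092
Y = 100.7292

100.7292


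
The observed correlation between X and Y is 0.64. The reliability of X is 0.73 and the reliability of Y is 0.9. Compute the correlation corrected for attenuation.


r_corrected = rxy / sqrt(rxx * ryy)
= 0.64 / sqrt(0.73 * 0.9)
= 0.64 / sqrt(0.657)
= 0.64 / 0.810555
r_corrected = 0.7896

0.7896


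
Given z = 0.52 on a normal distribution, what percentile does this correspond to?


CDF(z) = 0.5 * (1 + erf(z/sqrt(2)))
erf(0.3677) = 0.3969
CDF = 0.6985
Percentile rank = 0.6985 * 100 = 69.85

69.85


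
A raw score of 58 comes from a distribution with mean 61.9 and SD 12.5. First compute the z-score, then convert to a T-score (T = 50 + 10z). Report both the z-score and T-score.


z = (X - mean) / SD = (58 - 61.9) / 12.5
z = -3.9 / 12.5
z = -0.312
T-score = T = 50 + 10z
Carry z at full precision (z = -3.9 / 12.5) into the conversion:
T-score = 50 + 10 * (-3.9 / 12.5) = 50 + -39 / 12.5
T-score = 50 + -3.12
T-score = 46.88

46.88


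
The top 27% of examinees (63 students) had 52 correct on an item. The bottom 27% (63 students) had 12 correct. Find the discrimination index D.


p_upper = 52/63 = 0.8254
p_lower = 12/63 = 0.1905
D = 0.8254 - 0.1905 = 0.6349

0.6349


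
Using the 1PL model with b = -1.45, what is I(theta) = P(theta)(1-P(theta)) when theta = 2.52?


P = 1/(1+exp(-(2.52--1.45))) = 0.9815
I = P*(1-P) = 0.9815 * 0.0185
I = 0.0182

0.0182


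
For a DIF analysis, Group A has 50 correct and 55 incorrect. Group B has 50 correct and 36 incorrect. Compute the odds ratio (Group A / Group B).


Odds_A = 50/55 = 0.9091
Odds_B = 50/36 = 1.3889
OR = Odds_A / Odds_B = 0.9091 / 1.3889
Exactly, OR = (50 * 36) / (55 * 50) = 1800 / 2750
OR = 0.6545

0.6545


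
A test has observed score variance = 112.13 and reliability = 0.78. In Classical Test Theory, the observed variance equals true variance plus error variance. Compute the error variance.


var_true = rxx * var_obs = 0.78 * 112.13 = 87.4614
var_error = var_obs - var_true
var_error = 112.13 - 87.4614
var_error = 24.6686

24.6686


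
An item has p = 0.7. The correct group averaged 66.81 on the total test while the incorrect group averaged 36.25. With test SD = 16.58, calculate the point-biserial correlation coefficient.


q = 1 - p = 0.3
rpb = ((M1 - M0) / SD) * sqrt(p * q)
rpb = ((66.81 - 36.25) / 16.58) * sqrt(0.7 * 0.3)
rpb = 0.8447

0.8447


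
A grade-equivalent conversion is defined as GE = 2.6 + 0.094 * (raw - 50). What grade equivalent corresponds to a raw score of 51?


raw - median = 51 - 50 = 1
slope * diff = 0.094 * 1 = 0.094
GE = 2.6 + 0.094
GE = 2.694

2.694


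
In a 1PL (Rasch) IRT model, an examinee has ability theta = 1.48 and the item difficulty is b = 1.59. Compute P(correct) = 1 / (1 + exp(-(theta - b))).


theta - b = 1.48 - 1.59 = -0.11
exp(-(theta - b)) = exp(0.11) = 1.1163
P = 1 / (1 + 1.1163)
P = 0.4725

0.4725


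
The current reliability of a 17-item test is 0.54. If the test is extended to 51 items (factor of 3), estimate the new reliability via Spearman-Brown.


r_new = (n * rxx) / (1 + (n-1) * rxx)
r_new = (3 * 0.54) / (1 + 2 * 0.54)
r_new = 1.62 / 2.08
r_new = 0.7788

0.7788


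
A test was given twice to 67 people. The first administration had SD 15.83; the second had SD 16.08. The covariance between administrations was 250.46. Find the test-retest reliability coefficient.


r = cov(X,Y) / (SD_X * SD_Y)
r = 250.46 / (15.83 * 16.08)
r = 250.46 / 254.5464
r = 0.9839

0.9839


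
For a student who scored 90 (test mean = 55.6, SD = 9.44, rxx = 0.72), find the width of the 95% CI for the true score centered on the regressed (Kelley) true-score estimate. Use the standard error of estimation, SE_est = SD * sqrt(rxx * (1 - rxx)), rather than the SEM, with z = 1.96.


True score estimate = 0.72*90 + 0.28*55.6 = 80.368
SE_est = SD * sqrt(rxx * (1 - rxx)) = 9.44 * sqrt(0.72 * 0.28) = 9.44 * sqrt(0.2016) = 4.238549
CI = T_est +/- z * SE_est, so width = 2 * z * SE_est = 2 * 1.96 * 4.238549
Width = 16.6151

16.6151


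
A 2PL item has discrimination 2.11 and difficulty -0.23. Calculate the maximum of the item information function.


For 2PL, max info at theta = b = -0.23
I_max = a^2 / 4 = 2.11^2 / 4
= 4.4521 / 4
I_max = 1.113

1.113


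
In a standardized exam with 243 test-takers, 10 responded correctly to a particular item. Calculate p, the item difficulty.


Item difficulty p = number correct / total examinees
p = 10 / 243
p = 0.0412

0.0412


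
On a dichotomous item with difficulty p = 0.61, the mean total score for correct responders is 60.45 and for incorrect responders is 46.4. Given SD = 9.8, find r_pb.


q = 1 - p = 0.39
rpb = ((M1 - M0) / SD) * sqrt(p * q)
rpb = ((60.45 - 46.4) / 9.8) * sqrt(0.61 * 0.39)
rpb = 0.6993

0.6993


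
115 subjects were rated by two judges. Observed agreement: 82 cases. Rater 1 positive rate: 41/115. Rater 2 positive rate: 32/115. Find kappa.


P_o = 82/115 = 0.713043
P_e = (41*32 + 74*83) / 13225 = 0.563629
kappa = (P_o - P_e) / (1 - P_e)
kappa = (0.713043 - 0.563629) / (1 - 0.563629)
kappa = 0.3424

0.3424


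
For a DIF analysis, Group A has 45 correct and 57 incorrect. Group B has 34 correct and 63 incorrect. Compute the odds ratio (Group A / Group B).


Odds_A = 45/57 = 0.7895
Odds_B = 34/63 = 0.5397
OR = Odds_A / Odds_B = 0.7895 / 0.5397
Exactly, OR = (45 * 63) / (57 * 34) = 2835 / 1938
OR = 1.4628

1.4628


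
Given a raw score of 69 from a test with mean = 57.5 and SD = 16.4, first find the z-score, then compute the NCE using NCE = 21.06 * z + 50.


z = (X - mean) / SD = (69 - 57.5) / 16.4
z = 11.5 / 16.4
z = 0.7012
NCE = NCE = 21.06z + 50
Carry z at full precision (z = 11.5 / 16.4) into the conversion:
NCE = 21.06 * (11.5 / 16.4) + 50 = 242.19 / 16.4 + 50
NCE = 14.7677 + 50
NCE = 64.7677

64.7677


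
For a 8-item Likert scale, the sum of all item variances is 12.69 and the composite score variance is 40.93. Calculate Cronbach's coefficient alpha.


alpha = (k/(k-1)) * (1 - sum(si^2)/s_total^2)
= (8/7) * (1 - 12.69/40.93)
alpha = 0.7885

0.7885


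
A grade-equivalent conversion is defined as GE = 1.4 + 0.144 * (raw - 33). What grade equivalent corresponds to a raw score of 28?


raw - median = 28 - 33 = -5
slope * diff = 0.144 * -5 = -0.72
GE = 1.4 + -0.72
GE = 0.68

0.68


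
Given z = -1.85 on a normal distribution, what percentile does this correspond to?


CDF(z) = 0.5 * (1 + erf(z/sqrt(2)))
erf(-1.3081) = -0.9357
CDF = 0.0322
Percentile rank = 0.0322 * 100 = 3.22

3.22


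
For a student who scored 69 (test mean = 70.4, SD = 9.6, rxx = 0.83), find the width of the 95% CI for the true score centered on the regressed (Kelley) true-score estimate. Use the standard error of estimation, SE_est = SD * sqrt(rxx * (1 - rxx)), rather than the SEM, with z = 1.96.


True score estimate = 0.83*69 + 0.17*70.4 = 69.238
SE_est = SD * sqrt(rxx * (1 - rxx)) = 9.6 * sqrt(0.83 * 0.17) = 9.6 * sqrt(0.1411) = 3.606075
CI = T_est +/- z * SE_est, so width = 2 * z * SE_est = 2 * 1.96 * 3.606075
Width = 14.1358

14.1358


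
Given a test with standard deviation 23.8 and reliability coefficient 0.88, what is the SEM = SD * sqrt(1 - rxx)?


SEM = SD * sqrt(1 - rxx)
SEM = 23.8 * sqrt(1 - 0.88)
SEM = 23.8 * sqrt(0.12) = 23.8 * 0.34641
SEM = 8.2446

8.2446


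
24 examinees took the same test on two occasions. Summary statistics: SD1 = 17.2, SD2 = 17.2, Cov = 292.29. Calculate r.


r = cov(X,Y) / (SD_X * SD_Y)
r = 292.29 / (17.2 * 17.2)
r = 292.29 / 295.84
r = 0.988

0.988


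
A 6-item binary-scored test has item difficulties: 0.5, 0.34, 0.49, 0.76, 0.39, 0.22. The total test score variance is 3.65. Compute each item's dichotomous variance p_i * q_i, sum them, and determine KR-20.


For each item, compute p_i * q_i:
  Item 1: 0.5 * 0.5 = 0.25
  Item 2: 0.34 * 0.66 = 0.2244
  Item 3: 0.49 * 0.51 = 0.2499
  Item 4: 0.76 * 0.24 = 0.1824
  Item 5: 0.39 * 0.61 = 0.2379
  Item 6: 0.22 * 0.78 = 0.1716
Sum(p_i * q_i) = 0.25 + 0.2244 + 0.2499 + 0.1824 + 0.2379 + 0.1716 = 1.3162
KR-20 = (k/(k-1)) * (1 - Sum(p_i*q_i) / Var_total)
= (6/5) * (1 - 1.3162/3.65)
= 1.2 * 0.6394
KR-20 = 0.7673

0.7673


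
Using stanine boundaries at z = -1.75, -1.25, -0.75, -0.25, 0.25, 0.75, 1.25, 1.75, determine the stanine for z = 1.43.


Stanine boundaries: [-1.75, -1.25, -0.75, -0.25, 0.25, 0.75, 1.25, 1.75]
z = 1.43
Check each boundary:
  z >= -1.75 -> could be stanine 2
  z >= -1.25 -> could be stanine 3
  z >= -0.75 -> could be stanine 4
  z >= -0.25 -> could be stanine 5
  z >= 0.25 -> could be stanine 6
  z >= 0.75 -> could be stanine 7
  z >= 1.25 -> could be stanine 8
  z < 1.75
Highest qualifying boundary gives stanine = 8

8


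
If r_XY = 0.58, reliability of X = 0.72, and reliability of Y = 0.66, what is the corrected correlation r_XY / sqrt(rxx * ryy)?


r_corrected = rxy / sqrt(rxx * ryy)
= 0.58 / sqrt(0.72 * 0.66)
= 0.58 / sqrt(0.4752)
= 0.58 / 0.689348
r_corrected = 0.8414

0.8414


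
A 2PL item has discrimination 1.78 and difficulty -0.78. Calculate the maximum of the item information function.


For 2PL, max info at theta = b = -0.78
I_max = a^2 / 4 = 1.78^2 / 4
= 3.1684 / 4
I_max = 0.7921

0.7921


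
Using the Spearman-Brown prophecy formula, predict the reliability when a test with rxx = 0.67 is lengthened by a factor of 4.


r_new = (n * rxx) / (1 + (n-1) * rxx)
r_new = (4 * 0.67) / (1 + 3 * 0.67)
r_new = 2.68 / 3.01
r_new = 0.8904

0.8904


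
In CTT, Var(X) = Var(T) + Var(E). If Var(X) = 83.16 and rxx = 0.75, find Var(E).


var_true = rxx * var_obs = 0.75 * 83.16 = 62.37
var_error = var_obs - var_true
var_error = 83.16 - 62.37
var_error = 20.79

20.79


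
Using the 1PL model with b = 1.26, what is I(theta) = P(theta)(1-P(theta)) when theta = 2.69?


P = 1/(1+exp(-(2.69-1.26))) = 0.8069
I = P*(1-P) = 0.8069 * 0.1931
I = 0.1558

0.1558


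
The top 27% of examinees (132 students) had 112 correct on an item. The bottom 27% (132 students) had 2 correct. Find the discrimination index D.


p_upper = 112/132 = 0.8485
p_lower = 2/132 = 0.0152
D = 0.8485 - 0.0152 = 0.8333

0.8333


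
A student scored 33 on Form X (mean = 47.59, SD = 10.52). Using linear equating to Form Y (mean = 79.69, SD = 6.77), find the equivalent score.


slope = SD_Y / SD_X = 6.77 / 10.52 ~ 0.6435
intercept = mean_Y - slope * mean_X = 79.69 - (6.77 / 10.52) * 47.59 ~ 49.0641
Y = slope * X + intercept. To avoid rounding drift from the rounded slope/intercept, evaluate the equivalent form Y = mean_Y + SD_Y * (X - mean_X) / SD_X at full precision:
Y = 79.69 + 6.77 * (33 - 47.59) / 10.52
Y = 79.69 - 6.77 * 14.59 / 10.52
Y = 79.69 - 98.7743 / 10.52
Y = 79.69 - 9.3892
Y = 70.3008

70.3008


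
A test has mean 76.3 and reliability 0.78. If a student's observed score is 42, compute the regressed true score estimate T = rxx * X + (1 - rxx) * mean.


T_est = rxx * X + (1 - rxx) * mean
T_est = 0.78 * 42 + 0.22 * 76.3
T_est = 32.76 + 16.786
T_est = 49.546

49.546


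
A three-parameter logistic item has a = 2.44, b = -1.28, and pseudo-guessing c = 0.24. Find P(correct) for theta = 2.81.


logit = 2.44*(2.81 - -1.28) = 9.9796
P* = 1/(1 + exp(-9.9796)) = 1.0
P = 0.24 + (1 - 0.24) * 1.0
P = 1.0

1.0


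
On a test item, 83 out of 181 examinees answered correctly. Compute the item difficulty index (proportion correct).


Item difficulty p = number correct / total examinees
p = 83 / 181
p = 0.4586

0.4586


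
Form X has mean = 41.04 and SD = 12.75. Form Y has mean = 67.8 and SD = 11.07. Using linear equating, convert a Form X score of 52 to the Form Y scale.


slope = SD_Y / SD_X = 11.07 / 12.75 ~ 0.8682
intercept = mean_Y - slope * mean_X = 67.8 - (11.07 / 12.75) * 41.04 ~ 32.1676
Y = slope * X + intercept. To avoid rounding drift from the rounded slope/intercept, evaluate the equivalent form Y = mean_Y + SD_Y * (X - mean_X) / SD_X at full precision:
Y = 67.8 + 11.07 * (52 - 41.04) / 12.75
Y = 67.8 + 11.07 * 10.96 / 12.75
Y = 67.8 + 121.3272 / 12.75
Y = 67.8 + 9.5159
Y = 77.3159

77.3159


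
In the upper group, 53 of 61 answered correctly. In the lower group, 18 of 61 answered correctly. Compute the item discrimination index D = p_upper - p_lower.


p_upper = 53/61 = 0.8689
p_lower = 18/61 = 0.2951
D = 0.8689 - 0.2951 = 0.5738

0.5738


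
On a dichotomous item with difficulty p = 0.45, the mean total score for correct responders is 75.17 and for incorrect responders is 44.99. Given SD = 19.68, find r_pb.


q = 1 - p = 0.55
rpb = ((M1 - M0) / SD) * sqrt(p * q)
rpb = ((75.17 - 44.99) / 19.68) * sqrt(0.45 * 0.55)
rpb = 0.7629

0.7629


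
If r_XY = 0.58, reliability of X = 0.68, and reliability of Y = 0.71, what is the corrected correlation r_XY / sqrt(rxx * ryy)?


r_corrected = rxy / sqrt(rxx * ryy)
= 0.58 / sqrt(0.68 * 0.71)
= 0.58 / sqrt(0.4828)
= 0.58 / 0.694838
r_corrected = 0.8347

0.8347


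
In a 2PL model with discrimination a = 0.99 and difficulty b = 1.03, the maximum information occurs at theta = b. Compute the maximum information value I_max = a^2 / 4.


For 2PL, max info at theta = b = 1.03
I_max = a^2 / 4 = 0.99^2 / 4
= 0.9801 / 4
I_max = 0.245

0.245


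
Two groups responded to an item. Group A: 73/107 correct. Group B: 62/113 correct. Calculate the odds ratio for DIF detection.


Odds_A = 73/34 = 2.1471
Odds_B = 62/51 = 1.2157
OR = Odds_A / Odds_B = 2.1471 / 1.2157
Exactly, OR = (73 * 51) / (34 * 62) = 3723 / 2108
OR = 1.7661

1.7661


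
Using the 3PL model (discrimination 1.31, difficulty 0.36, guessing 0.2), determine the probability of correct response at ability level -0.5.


logit = 1.31*(-0.5 - 0.36) = -1.1266
P* = 1/(1 + exp(--1.1266)) = 0.2448
P = 0.2 + (1 - 0.2) * 0.2448
P = 0.3958

0.3958


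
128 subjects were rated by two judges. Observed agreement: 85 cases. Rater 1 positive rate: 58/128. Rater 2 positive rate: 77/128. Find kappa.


P_o = 85/128 = 0.664062
P_e = (58*77 + 70*51) / 16384 = 0.490479
kappa = (P_o - P_e) / (1 - P_e)
kappa = (0.664062 - 0.490479) / (1 - 0.490479)
kappa = 0.3407

0.3407


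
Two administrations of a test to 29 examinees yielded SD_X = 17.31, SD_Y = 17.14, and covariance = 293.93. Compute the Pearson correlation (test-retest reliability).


r = cov(X,Y) / (SD_X * SD_Y)
r = 293.93 / (17.31 * 17.14)
r = 293.93 / 296.6934
r = 0.9907

0.9907


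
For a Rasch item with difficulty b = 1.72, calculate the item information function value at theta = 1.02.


P = 1/(1+exp(-(1.02-1.72))) = 0.3318
I = P*(1-P) = 0.3318 * 0.6682
I = 0.2217

0.2217


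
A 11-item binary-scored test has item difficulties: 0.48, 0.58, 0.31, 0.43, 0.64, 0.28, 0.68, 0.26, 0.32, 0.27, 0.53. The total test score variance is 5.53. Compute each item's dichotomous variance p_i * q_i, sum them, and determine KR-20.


For each item, compute p_i * q_i:
  Item 1: 0.48 * 0.52 = 0.2496
  Item 2: 0.58 * 0.42 = 0.2436
  Item 3: 0.31 * 0.69 = 0.2139
  Item 4: 0.43 * 0.57 = 0.2451
  Item 5: 0.64 * 0.36 = 0.2304
  Item 6: 0.28 * 0.72 = 0.2016
  Item 7: 0.68 * 0.32 = 0.2176
  Item 8: 0.26 * 0.74 = 0.1924
  Item 9: 0.32 * 0.68 = 0.2176
  Item 10: 0.27 * 0.73 = 0.1971
  Item 11: 0.53 * 0.47 = 0.2491
Sum(p_i * q_i) = 0.2496 + 0.2436 + 0.2139 + 0.2451 + 0.2304 + 0.2016 + 0.2176 + 0.1924 + 0.2176 + 0.1971 + 0.2491 = 2.458
KR-20 = (k/(k-1)) * (1 - Sum(p_i*q_i) / Var_total)
= (11/10) * (1 - 2.458/5.53)
= 1.1 * 0.5555
KR-20 = 0.6111

0.6111


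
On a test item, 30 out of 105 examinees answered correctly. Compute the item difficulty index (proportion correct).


Item difficulty p = number correct / total examinees
p = 30 / 105
p = 0.2857

0.2857


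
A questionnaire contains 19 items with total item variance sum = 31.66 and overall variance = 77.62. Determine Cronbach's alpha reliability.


alpha = (k/(k-1)) * (1 - sum(si^2)/s_total^2)
= (19/18) * (1 - 31.66/77.62)
alpha = 0.625

0.625


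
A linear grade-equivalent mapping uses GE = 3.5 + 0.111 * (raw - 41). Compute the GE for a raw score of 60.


raw - median = 60 - 41 = 19
slope * diff = 0.111 * 19 = 2.109
GE = 3.5 + 2.109
GE = 5.609

5.609


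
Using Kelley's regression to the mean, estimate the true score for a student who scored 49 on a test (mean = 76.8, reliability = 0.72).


T_est = rxx * X + (1 - rxx) * mean
T_est = 0.72 * 49 + 0.28 * 76.8
T_est = 35.28 + 21.504
T_est = 56.784

56.784


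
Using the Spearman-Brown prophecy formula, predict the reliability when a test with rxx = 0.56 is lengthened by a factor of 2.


r_new = (n * rxx) / (1 + (n-1) * rxx)
r_new = (2 * 0.56) / (1 + 1 * 0.56)
r_new = 1.12 / 1.56
r_new = 0.7179

0.7179


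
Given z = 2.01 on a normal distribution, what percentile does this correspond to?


CDF(z) = 0.5 * (1 + erf(z/sqrt(2)))
erf(1.4213) = 0.9556
CDF = 0.9778
Percentile rank = 0.9778 * 100 = 97.78

97.78


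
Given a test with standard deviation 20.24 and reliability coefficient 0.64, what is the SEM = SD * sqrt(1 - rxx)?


SEM = SD * sqrt(1 - rxx)
SEM = 20.24 * sqrt(1 - 0.64)
SEM = 20.24 * sqrt(0.36) = 20.24 * 0.6
SEM = 12.144

12.144


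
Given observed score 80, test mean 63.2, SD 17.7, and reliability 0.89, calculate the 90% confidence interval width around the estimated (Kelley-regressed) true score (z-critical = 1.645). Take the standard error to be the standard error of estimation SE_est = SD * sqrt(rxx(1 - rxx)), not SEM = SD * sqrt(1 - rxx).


True score estimate = 0.89*80 + 0.11*63.2 = 78.152
SE_est = SD * sqrt(rxx * (1 - rxx)) = 17.7 * sqrt(0.89 * 0.11) = 17.7 * sqrt(0.0979) = 5.538149
CI = T_est +/- z * SE_est, so width = 2 * z * SE_est = 2 * 1.645 * 5.538149
Width = 18.2205

18.2205


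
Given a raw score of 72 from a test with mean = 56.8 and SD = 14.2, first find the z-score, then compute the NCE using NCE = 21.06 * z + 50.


z = (X - mean) / SD = (72 - 56.8) / 14.2
z = 15.2 / 14.2
z = 1.0704
NCE = NCE = 21.06z + 50
Carry z at full precision (z = 15.2 / 14.2) into the conversion:
NCE = 21.06 * (15.2 / 14.2) + 50 = 320.112 / 14.2 + 50
NCE = 22.5431 + 50
NCE = 72.5431

72.5431


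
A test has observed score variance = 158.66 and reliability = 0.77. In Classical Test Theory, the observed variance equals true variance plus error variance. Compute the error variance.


var_true = rxx * var_obs = 0.77 * 158.66 = 122.1682
var_error = var_obs - var_true
var_error = 158.66 - 122.1682
var_error = 36.4918

36.4918


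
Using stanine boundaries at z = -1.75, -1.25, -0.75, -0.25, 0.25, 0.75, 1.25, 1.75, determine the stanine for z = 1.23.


Stanine boundaries: [-1.75, -1.25, -0.75, -0.25, 0.25, 0.75, 1.25, 1.75]
z = 1.23
Check each boundary:
  z >= -1.75 -> could be stanine 2
  z >= -1.25 -> could be stanine 3
  z >= -0.75 -> could be stanine 4
  z >= -0.25 -> could be stanine 5
  z >= 0.25 -> could be stanine 6
  z >= 0.75 -> could be stanine 7
  z < 1.25
  z < 1.75
Highest qualifying boundary gives stanine = 7

7


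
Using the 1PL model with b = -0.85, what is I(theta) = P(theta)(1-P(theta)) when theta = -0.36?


P = 1/(1+exp(-(-0.36--0.85))) = 0.6201
I = P*(1-P) = 0.6201 * 0.3799
I = 0.2356

0.2356


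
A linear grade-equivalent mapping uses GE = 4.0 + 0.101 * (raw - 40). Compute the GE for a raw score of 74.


raw - median = 74 - 40 = 34
slope * diff = 0.101 * 34 = 3.434
GE = 4.0 + 3.434
GE = 7.434

7.434


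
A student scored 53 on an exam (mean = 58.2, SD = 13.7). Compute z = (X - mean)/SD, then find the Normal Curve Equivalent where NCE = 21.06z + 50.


z = (X - mean) / SD = (53 - 58.2) / 13.7
z = -5.2 / 13.7
z = -0.3796
NCE = NCE = 21.06z + 50
Carry z at full precision (z = -5.2 / 13.7) into the conversion:
NCE = 21.06 * (-5.2 / 13.7) + 50 = -109.512 / 13.7 + 50
NCE = -7.9936 + 50
NCE = 42.0064

42.0064


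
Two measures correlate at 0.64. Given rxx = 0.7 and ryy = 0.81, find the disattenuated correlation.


r_corrected = rxy / sqrt(rxx * ryy)
= 0.64 / sqrt(0.7 * 0.81)
= 0.64 / sqrt(0.567)
= 0.64 / 0.752994
r_corrected = 0.8499

0.8499


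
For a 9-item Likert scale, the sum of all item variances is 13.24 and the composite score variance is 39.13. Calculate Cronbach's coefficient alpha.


alpha = (k/(k-1)) * (1 - sum(si^2)/s_total^2)
= (9/8) * (1 - 13.24/39.13)
alpha = 0.7443

0.7443


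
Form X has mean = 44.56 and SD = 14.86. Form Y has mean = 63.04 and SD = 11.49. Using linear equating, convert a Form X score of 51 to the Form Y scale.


slope = SD_Y / SD_X = 11.49 / 14.86 ~ 0.7732
intercept = mean_Y - slope * mean_X = 63.04 - (11.49 / 14.86) * 44.56 ~ 28.5855
Y = slope * X + intercept. To avoid rounding drift from the rounded slope/intercept, evaluate the equivalent form Y = mean_Y + SD_Y * (X - mean_X) / SD_X at full precision:
Y = 63.04 + 11.49 * (51 - 44.56) / 14.86
Y = 63.04 + 11.49 * 6.44 / 14.86
Y = 63.04 + 73.9956 / 14.86
Y = 63.04 + 4.9795
Y = 68.0195

68.0195


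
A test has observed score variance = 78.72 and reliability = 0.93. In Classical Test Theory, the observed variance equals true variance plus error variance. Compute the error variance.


var_true = rxx * var_obs = 0.93 * 78.72 = 73.2096
var_error = var_obs - var_true
var_error = 78.72 - 73.2096
var_error = 5.5104

5.5104


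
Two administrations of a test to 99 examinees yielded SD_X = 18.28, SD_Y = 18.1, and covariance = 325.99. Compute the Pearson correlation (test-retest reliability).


r = cov(X,Y) / (SD_X * SD_Y)
r = 325.99 / (18.28 * 18.1)
r = 325.99 / 330.868
r = 0.9853

0.9853


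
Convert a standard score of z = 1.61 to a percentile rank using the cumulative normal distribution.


CDF(z) = 0.5 * (1 + erf(z/sqrt(2)))
erf(1.1384) = 0.8926
CDF = 0.9463
Percentile rank = 0.9463 * 100 = 94.63

94.63


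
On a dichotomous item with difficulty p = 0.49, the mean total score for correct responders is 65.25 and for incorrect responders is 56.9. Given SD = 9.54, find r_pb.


q = 1 - p = 0.51
rpb = ((M1 - M0) / SD) * sqrt(p * q)
rpb = ((65.25 - 56.9) / 9.54) * sqrt(0.49 * 0.51)
rpb = 0.4375

0.4375


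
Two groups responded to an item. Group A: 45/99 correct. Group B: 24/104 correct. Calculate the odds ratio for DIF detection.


Odds_A = 45/54 = 0.8333
Odds_B = 24/80 = 0.3
OR = Odds_A / Odds_B = 0.8333 / 0.3
Exactly, OR = (45 * 80) / (54 * 24) = 3600 / 1296
OR = 2.7778

2.7778


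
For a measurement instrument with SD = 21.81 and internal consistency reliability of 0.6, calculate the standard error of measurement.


SEM = SD * sqrt(1 - rxx)
SEM = 21.81 * sqrt(1 - 0.6)
SEM = 21.81 * sqrt(0.4) = 21.81 * 0.632456
SEM = 13.7939

13.7939


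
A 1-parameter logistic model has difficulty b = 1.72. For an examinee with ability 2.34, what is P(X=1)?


theta - b = 2.34 - 1.72 = 0.62
exp(-(theta - b)) = exp(-0.62) = 0.5379
P = 1 / (1 + 0.5379)
P = 0.6502

0.6502


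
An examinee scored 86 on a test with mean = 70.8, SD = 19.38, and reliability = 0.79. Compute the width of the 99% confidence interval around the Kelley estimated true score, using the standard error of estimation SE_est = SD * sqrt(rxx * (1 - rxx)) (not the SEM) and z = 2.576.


True score estimate = 0.79*86 + 0.21*70.8 = 82.808
SE_est = SD * sqrt(rxx * (1 - rxx)) = 19.38 * sqrt(0.79 * 0.21) = 19.38 * sqrt(0.1659) = 7.893634
CI = T_est +/- z * SE_est, so width = 2 * z * SE_est = 2 * 2.576 * 7.893634
Width = 40.668

40.668


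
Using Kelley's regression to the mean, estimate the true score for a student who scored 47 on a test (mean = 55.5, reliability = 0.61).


T_est = rxx * X + (1 - rxx) * mean
T_est = 0.61 * 47 + 0.39 * 55.5
T_est = 28.67 + 21.645
T_est = 50.315

50.315


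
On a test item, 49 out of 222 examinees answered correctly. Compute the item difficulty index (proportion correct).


Item difficulty p = number correct / total examinees
p = 49 / 222
p = 0.2207

0.2207


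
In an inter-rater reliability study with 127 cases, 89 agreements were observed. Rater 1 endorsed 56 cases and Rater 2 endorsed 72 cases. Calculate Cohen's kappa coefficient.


P_o = 89/127 = 0.700787
P_e = (56*72 + 71*55) / 16129 = 0.492095
kappa = (P_o - P_e) / (1 - P_e)
kappa = (0.700787 - 0.492095) / (1 - 0.492095)
kappa = 0.4109

0.4109


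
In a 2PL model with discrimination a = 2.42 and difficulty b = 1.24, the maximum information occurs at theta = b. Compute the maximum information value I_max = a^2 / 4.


For 2PL, max info at theta = b = 1.24
I_max = a^2 / 4 = 2.42^2 / 4
= 5.8564 / 4
I_max = 1.4641

1.4641


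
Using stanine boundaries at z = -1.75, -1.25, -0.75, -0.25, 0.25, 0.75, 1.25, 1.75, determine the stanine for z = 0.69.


Stanine boundaries: [-1.75, -1.25, -0.75, -0.25, 0.25, 0.75, 1.25, 1.75]
z = 0.69
Check each boundary:
  z >= -1.75 -> could be stanine 2
  z >= -1.25 -> could be stanine 3
  z >= -0.75 -> could be stanine 4
  z >= -0.25 -> could be stanine 5
  z >= 0.25 -> could be stanine 6
  z < 0.75
  z < 1.25
  z < 1.75
Highest qualifying boundary gives stanine = 6

6


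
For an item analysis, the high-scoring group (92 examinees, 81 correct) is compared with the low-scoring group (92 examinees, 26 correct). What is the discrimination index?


p_upper = 81/92 = 0.8804
p_lower = 26/92 = 0.2826
D = 0.8804 - 0.2826 = 0.5978

0.5978


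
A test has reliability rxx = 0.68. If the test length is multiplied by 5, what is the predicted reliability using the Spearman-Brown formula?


r_new = (n * rxx) / (1 + (n-1) * rxx)
r_new = (5 * 0.68) / (1 + 4 * 0.68)
r_new = 3.4 / 3.72
r_new = 0.914

0.914


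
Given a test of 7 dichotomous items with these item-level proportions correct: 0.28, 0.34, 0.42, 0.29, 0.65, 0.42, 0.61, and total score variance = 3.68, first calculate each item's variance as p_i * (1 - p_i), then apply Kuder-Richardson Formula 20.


For each item, compute p_i * q_i:
  Item 1: 0.28 * 0.72 = 0.2016
  Item 2: 0.34 * 0.66 = 0.2244
  Item 3: 0.42 * 0.58 = 0.2436
  Item 4: 0.29 * 0.71 = 0.2059
  Item 5: 0.65 * 0.35 = 0.2275
  Item 6: 0.42 * 0.58 = 0.2436
  Item 7: 0.61 * 0.39 = 0.2379
Sum(p_i * q_i) = 0.2016 + 0.2244 + 0.2436 + 0.2059 + 0.2275 + 0.2436 + 0.2379 = 1.5845
KR-20 = (k/(k-1)) * (1 - Sum(p_i*q_i) / Var_total)
= (7/6) * (1 - 1.5845/3.68)
= 1.1667 * 0.5694
KR-20 = 0.6643

0.6643
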